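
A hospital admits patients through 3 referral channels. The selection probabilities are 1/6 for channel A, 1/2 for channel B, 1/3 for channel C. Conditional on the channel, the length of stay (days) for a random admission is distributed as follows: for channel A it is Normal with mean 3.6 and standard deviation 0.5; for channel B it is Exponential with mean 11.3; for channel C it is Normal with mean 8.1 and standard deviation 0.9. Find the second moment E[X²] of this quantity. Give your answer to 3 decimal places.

152.032

For each component E[X²] = Var + (mean)², giving A: 13.21; B: 255.38; C: 66.42.
Overall E[X²] = 0.166667·13.21 + 0.5·255.38 + 0.333333·66.42 = 152.032.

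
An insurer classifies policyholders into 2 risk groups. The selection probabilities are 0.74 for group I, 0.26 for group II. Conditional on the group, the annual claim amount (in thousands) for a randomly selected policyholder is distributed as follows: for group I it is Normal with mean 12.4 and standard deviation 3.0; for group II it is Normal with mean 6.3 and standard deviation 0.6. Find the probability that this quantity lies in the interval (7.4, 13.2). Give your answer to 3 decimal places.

0.421

Conditional on each group, P(7.4 < X < 13.2): I: 0.557347; II: 0.0333765.
By total probability, P(7.4 < X < 13.2) = 0.74·0.557347 + 0.26·0.0333765 = 0.421114.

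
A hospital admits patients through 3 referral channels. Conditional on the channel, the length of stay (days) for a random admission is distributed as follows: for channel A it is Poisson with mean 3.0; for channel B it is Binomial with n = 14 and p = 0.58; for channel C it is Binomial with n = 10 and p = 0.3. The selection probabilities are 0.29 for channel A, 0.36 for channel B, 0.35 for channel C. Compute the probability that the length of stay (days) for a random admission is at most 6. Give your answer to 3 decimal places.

Conditional on each channel, P(X ≤ 6): A: 0.966491; B: 0.189603; C: 0.989408.
By total probability, P(X ≤ 6) = 0.29·0.966491 + 0.36·0.189603 + 0.35·0.989408 = 0.694833.

0.695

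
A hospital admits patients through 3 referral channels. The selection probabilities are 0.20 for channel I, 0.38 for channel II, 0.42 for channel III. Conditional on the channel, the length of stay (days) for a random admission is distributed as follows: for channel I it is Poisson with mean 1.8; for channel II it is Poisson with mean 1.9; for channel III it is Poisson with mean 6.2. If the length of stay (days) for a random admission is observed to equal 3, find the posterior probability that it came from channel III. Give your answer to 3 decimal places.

0.259

Likelihoods P(X=3 | ·): I: 0.160671; II: 0.170982; III: 0.0806117.
Posterior ∝ prior × likelihood. Numerator for III: 0.42·0.0806117 = 0.0338569.
Normalizing constant: 0.2·0.160671 + 0.38·0.170982 + 0.42·0.0806117 = 0.130964.
P(III | observation) = 0.0338569 / 0.130964 = 0.258521.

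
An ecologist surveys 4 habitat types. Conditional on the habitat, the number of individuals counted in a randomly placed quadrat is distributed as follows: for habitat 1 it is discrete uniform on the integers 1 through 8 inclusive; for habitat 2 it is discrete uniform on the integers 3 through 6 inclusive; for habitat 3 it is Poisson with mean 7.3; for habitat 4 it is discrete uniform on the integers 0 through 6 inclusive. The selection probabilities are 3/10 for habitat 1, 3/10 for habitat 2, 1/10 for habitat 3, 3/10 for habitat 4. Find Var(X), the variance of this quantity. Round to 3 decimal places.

Per component, 1: μ=4.5, E[X²]=25.5; 2: μ=4.5, E[X²]=21.5; 3: μ=7.3, E[X²]=60.59; 4: μ=3, E[X²]=13.
E[X] = 0.3·4.5 + 0.3·4.5 + 0.1·7.3 + 0.3·3 = 4.33.
E[X²] = 0.3·25.5 + 0.3·21.5 + 0.1·60.59 + 0.3·13 = 24.059.
Var(X) = E[X²] − (E[X])² = 24.059 − 18.7489 = 5.3101.

5.310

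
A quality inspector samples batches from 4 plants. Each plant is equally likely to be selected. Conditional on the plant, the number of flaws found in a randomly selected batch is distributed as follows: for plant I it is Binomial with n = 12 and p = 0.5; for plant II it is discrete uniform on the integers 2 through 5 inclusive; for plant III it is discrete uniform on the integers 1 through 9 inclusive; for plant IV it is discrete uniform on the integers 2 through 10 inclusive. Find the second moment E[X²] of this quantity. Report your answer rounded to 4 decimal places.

31.7083

For each component E[X²] = Var + (mean)², giving I: 39; II: 13.5; III: 31.6667; IV: 42.6667.
Overall E[X²] = 0.25·39 + 0.25·13.5 + 0.25·31.6667 + 0.25·42.6667 = 31.7083.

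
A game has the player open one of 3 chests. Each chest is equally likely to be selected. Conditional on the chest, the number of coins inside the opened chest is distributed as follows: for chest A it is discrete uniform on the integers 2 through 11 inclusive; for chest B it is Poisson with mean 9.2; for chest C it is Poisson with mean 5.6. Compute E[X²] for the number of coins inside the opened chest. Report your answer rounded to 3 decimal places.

For each component E[X²] = Var + (mean)², giving A: 50.5; B: 93.84; C: 36.96.
Overall E[X²] = 0.333333·50.5 + 0.333333·93.84 + 0.333333·36.96 = 60.4333.

60.433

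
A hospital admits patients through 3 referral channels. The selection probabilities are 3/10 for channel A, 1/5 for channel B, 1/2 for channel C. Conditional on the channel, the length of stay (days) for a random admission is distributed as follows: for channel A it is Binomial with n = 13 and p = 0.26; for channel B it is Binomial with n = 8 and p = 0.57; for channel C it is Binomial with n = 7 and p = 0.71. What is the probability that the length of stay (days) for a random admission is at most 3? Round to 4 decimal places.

Conditional on each channel, P(X ≤ 3): A: 0.550735; B: 0.22353; C: 0.113442.
By total probability, P(X ≤ 3) = 0.3·0.550735 + 0.2·0.22353 + 0.5·0.113442 = 0.266648.

0.2666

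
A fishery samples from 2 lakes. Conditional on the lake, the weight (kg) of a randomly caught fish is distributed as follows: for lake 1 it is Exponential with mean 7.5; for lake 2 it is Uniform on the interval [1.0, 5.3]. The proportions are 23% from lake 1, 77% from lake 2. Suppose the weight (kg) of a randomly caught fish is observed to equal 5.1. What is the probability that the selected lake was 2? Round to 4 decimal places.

Likelihoods f(5.1 | ·): 1: 0.0675489; 2: 0.232558.
Posterior ∝ prior × likelihood. Numerator for 2: 0.77·0.232558 = 0.17907.
Normalizing constant: 0.23·0.0675489 + 0.77·0.232558 = 0.194606.
P(2 | observation) = 0.17907 / 0.194606 = 0.920166.

0.9202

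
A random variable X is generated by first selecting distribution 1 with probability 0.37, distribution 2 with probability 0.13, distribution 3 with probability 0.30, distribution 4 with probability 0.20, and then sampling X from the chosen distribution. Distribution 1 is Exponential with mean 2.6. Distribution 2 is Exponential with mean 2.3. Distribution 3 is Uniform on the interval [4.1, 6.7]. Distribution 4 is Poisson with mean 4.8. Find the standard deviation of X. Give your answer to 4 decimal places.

2.4717

Per component, 1: μ=2.6, E[X²]=13.52; 2: μ=2.3, E[X²]=10.58; 3: μ=5.4, E[X²]=29.7233; 4: μ=4.8, E[X²]=27.84.
E[X] = 0.37·2.6 + 0.13·2.3 + 0.3·5.4 + 0.2·4.8 = 3.841.
E[X²] = 0.37·13.52 + 0.13·10.58 + 0.3·29.7233 + 0.2·27.84 = 20.8628.
Var(X) = E[X²] − (E[X])² = 20.8628 − 14.7533 = 6.10952.
SD(X) = √6.10952 = 2.47174.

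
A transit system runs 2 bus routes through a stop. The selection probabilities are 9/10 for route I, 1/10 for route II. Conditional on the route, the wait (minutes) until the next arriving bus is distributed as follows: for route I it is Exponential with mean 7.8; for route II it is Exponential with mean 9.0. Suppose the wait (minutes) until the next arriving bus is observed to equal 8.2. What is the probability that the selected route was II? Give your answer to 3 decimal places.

Likelihoods f(8.2 | ·): I: 0.0448063; II: 0.0446752.
Posterior ∝ prior × likelihood. Numerator for II: 0.1·0.0446752 = 0.00446752.
Normalizing constant: 0.9·0.0448063 + 0.1·0.0446752 = 0.0447932.
P(II | observation) = 0.00446752 / 0.0447932 = 0.0997366.

0.100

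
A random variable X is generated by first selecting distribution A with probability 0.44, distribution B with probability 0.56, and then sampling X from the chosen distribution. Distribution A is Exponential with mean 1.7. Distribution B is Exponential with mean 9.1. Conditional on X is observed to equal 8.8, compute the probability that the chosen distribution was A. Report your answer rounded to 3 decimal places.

Likelihoods f(8.8 | ·): A: 0.0033223; B: 0.0417813.
Posterior ∝ prior × likelihood. Numerator for A: 0.44·0.0033223 = 0.00146181.
Normalizing constant: 0.44·0.0033223 + 0.56·0.0417813 = 0.0248593.
P(A | observation) = 0.00146181 / 0.0248593 = 0.0588033.

0.059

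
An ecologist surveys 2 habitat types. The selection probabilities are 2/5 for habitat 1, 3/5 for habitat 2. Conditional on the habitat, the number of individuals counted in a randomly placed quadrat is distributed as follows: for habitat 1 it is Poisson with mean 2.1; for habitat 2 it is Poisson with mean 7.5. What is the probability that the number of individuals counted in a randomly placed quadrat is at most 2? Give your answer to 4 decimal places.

Conditional on each habitat, P(X ≤ 2): 1: 0.649631; 2: 0.0202567.
By total probability, P(X ≤ 2) = 0.4·0.649631 + 0.6·0.0202567 = 0.272007.

0.2720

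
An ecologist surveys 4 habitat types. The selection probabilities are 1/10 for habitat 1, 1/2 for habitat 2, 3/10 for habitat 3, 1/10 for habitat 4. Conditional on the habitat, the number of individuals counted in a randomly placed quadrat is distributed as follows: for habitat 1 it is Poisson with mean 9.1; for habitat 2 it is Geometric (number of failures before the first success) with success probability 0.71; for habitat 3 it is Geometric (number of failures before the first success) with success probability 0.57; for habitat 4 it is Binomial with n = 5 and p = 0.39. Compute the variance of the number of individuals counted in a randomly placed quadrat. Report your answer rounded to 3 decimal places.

Per component, 1: μ=9.1, E[X²]=91.91; 2: μ=0.408451, E[X²]=0.742115; 3: μ=0.754386, E[X²]=1.89258; 4: μ=1.95, E[X²]=4.992.
E[X] = 0.1·9.1 + 0.5·0.408451 + 0.3·0.754386 + 0.1·1.95 = 1.53554.
E[X²] = 0.1·91.91 + 0.5·0.742115 + 0.3·1.89258 + 0.1·4.992 = 10.629.
Var(X) = E[X²] − (E[X])² = 10.629 − 2.35789 = 8.27115.

8.271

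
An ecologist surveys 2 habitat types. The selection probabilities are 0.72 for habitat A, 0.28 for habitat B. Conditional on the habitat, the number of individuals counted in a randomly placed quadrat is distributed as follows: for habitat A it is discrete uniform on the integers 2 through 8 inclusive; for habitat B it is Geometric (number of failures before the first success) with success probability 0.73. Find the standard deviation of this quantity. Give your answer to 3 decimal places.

2.710

Per component, A: μ=5, E[X²]=29; B: μ=0.369863, E[X²]=0.64346.
E[X] = 0.72·5 + 0.28·0.369863 = 3.70356.
E[X²] = 0.72·29 + 0.28·0.64346 = 21.0602.
Var(X) = E[X²] − (E[X])² = 21.0602 − 13.7164 = 7.3438.
SD(X) = √7.3438 = 2.70994.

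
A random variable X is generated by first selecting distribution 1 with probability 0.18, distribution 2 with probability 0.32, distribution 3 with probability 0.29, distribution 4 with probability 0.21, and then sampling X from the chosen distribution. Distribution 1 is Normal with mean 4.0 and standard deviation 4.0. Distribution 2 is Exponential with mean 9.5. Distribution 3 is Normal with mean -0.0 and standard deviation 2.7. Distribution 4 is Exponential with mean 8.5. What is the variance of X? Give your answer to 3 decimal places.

65.232

Per component, 1: μ=4, E[X²]=32; 2: μ=9.5, E[X²]=180.5; 3: μ=-0, E[X²]=7.29; 4: μ=8.5, E[X²]=144.5.
E[X] = 0.18·4 + 0.32·9.5 + 0.29·-0 + 0.21·8.5 = 5.545.
E[X²] = 0.18·32 + 0.32·180.5 + 0.29·7.29 + 0.21·144.5 = 95.9791.
Var(X) = E[X²] − (E[X])² = 95.9791 − 30.747 = 65.2321.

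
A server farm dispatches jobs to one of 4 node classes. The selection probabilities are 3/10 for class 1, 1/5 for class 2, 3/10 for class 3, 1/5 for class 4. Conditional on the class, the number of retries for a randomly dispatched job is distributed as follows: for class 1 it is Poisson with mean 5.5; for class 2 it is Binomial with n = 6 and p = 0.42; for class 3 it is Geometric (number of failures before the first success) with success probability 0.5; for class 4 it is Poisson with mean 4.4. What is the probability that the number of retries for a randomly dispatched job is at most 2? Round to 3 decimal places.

Conditional on each class, P(X ≤ 2): 1: 0.0883764; 2: 0.502905; 3: 0.875; 4: 0.185142.
By total probability, P(X ≤ 2) = 0.3·0.0883764 + 0.2·0.502905 + 0.3·0.875 + 0.2·0.185142 = 0.426622.

0.427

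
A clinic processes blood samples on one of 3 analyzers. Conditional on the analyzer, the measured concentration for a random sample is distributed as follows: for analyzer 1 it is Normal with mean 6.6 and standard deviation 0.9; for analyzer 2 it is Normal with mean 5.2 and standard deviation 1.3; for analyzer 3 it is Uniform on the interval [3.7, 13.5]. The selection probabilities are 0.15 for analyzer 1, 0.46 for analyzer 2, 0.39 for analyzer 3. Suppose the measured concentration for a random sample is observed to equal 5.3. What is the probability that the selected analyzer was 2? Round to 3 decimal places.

Likelihoods f(5.3 | ·): 1: 0.156173; 2: 0.305972; 3: 0.102041.
Posterior ∝ prior × likelihood. Numerator for 2: 0.46·0.305972 = 0.140747.
Normalizing constant: 0.15·0.156173 + 0.46·0.305972 + 0.39·0.102041 = 0.203969.
P(2 | observation) = 0.140747 / 0.203969 = 0.690042.

0.690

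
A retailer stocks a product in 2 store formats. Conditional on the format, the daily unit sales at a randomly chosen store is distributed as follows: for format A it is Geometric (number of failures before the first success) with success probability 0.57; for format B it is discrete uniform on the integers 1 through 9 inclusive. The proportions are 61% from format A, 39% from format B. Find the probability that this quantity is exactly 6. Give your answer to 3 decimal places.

0.046

Conditional on each format, P(X = 6): A: 0.00360318; B: 0.111111.
By total probability, P(X = 6) = 0.61·0.00360318 + 0.39·0.111111 = 0.0455313.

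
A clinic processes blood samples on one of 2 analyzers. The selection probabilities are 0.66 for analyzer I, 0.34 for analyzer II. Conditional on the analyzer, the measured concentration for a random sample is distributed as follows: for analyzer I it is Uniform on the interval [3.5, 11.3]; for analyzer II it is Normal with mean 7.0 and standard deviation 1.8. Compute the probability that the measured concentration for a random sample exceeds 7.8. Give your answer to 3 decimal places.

0.408

Conditional on each analyzer, P(X > 7.8): I: 0.448718; II: 0.328361.
By total probability, P(X > 7.8) = 0.66·0.448718 + 0.34·0.328361 = 0.407796.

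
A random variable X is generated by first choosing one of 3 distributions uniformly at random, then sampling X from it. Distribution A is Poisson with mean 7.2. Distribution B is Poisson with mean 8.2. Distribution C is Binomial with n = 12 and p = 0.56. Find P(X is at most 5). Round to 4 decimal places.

Conditional on each component, P(X ≤ 5): A: 0.275897; B: 0.173594; C: 0.238018.
By total probability, P(X ≤ 5) = 0.333333·0.275897 + 0.333333·0.173594 + 0.333333·0.238018 = 0.22917.

0.2292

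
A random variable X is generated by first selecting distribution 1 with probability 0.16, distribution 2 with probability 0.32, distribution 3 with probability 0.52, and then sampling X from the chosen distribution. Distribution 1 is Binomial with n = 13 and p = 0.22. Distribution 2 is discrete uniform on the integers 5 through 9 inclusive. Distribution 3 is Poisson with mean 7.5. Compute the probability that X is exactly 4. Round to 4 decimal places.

Conditional on each component, P(X = 4): 1: 0.178998; 2: 0; 3: 0.0729164.
By total probability, P(X = 4) = 0.16·0.178998 + 0.32·0 + 0.52·0.0729164 = 0.0665562.

0.0666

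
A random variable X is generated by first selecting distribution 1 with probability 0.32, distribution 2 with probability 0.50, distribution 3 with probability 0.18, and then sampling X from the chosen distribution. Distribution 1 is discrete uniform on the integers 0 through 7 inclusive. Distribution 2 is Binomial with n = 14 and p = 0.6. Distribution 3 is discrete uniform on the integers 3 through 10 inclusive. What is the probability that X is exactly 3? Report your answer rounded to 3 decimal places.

0.064

Conditional on each component, P(X = 3): 1: 0.125; 2: 0.00329773; 3: 0.125.
By total probability, P(X = 3) = 0.32·0.125 + 0.5·0.00329773 + 0.18·0.125 = 0.0641489.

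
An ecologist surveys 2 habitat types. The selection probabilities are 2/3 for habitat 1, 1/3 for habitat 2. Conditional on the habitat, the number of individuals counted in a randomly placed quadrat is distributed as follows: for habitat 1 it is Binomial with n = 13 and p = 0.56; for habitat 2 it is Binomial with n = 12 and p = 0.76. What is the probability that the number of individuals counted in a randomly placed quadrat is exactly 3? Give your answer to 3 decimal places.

Conditional on each habitat, P(X = 3): 1: 0.0136602; 2: 0.000255132.
By total probability, P(X = 3) = 0.666667·0.0136602 + 0.333333·0.000255132 = 0.00919184.

0.009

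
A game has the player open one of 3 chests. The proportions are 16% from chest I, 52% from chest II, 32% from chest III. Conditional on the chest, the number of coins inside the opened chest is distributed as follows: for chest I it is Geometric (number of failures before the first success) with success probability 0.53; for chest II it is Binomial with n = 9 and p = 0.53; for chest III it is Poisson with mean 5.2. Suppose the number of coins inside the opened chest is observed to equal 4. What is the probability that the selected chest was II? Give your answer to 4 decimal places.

0.6718

Likelihoods P(X=4 | ·): I: 0.0258623; II: 0.228015; III: 0.168063.
Posterior ∝ prior × likelihood. Numerator for II: 0.52·0.228015 = 0.118568.
Normalizing constant: 0.16·0.0258623 + 0.52·0.228015 + 0.32·0.168063 = 0.176486.
P(II | observation) = 0.118568 / 0.176486 = 0.671826.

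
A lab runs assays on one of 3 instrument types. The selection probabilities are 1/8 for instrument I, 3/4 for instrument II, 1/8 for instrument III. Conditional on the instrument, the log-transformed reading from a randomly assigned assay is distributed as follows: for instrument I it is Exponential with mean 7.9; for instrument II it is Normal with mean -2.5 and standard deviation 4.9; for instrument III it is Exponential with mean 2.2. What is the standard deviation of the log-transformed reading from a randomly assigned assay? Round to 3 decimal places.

6.256

Per component, I: μ=7.9, E[X²]=124.82; II: μ=-2.5, E[X²]=30.26; III: μ=2.2, E[X²]=9.68.
E[X] = 0.125·7.9 + 0.75·-2.5 + 0.125·2.2 = -0.6125.
E[X²] = 0.125·124.82 + 0.75·30.26 + 0.125·9.68 = 39.5075.
Var(X) = E[X²] − (E[X])² = 39.5075 − 0.375156 = 39.1323.
SD(X) = √39.1323 = 6.25559.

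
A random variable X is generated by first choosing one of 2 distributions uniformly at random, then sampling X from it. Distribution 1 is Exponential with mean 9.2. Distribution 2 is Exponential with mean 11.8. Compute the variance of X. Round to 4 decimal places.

Per component, 1: μ=9.2, E[X²]=169.28; 2: μ=11.8, E[X²]=278.48.
E[X] = 0.5·9.2 + 0.5·11.8 = 10.5.
E[X²] = 0.5·169.28 + 0.5·278.48 = 223.88.
Var(X) = E[X²] − (E[X])² = 223.88 − 110.25 = 113.63.

113.6300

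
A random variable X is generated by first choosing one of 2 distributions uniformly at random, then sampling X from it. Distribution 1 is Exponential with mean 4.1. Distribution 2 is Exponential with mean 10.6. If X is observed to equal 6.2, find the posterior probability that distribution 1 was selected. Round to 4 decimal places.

0.5056

Likelihoods f(6.2 | ·): 1: 0.0537623; 2: 0.0525621.
Posterior ∝ prior × likelihood. Numerator for 1: 0.5·0.0537623 = 0.0268812.
Normalizing constant: 0.5·0.0537623 + 0.5·0.0525621 = 0.0531622.
P(1 | observation) = 0.0268812 / 0.0531622 = 0.505644.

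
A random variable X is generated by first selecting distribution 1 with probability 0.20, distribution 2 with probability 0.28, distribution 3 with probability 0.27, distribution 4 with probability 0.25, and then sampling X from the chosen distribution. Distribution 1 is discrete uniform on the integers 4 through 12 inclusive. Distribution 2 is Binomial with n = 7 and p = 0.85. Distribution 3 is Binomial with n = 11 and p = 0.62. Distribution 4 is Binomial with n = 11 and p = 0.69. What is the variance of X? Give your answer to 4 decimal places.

Per component, 1: μ=8, E[X²]=70.6667; 2: μ=5.95, E[X²]=36.295; 3: μ=6.82, E[X²]=49.104; 4: μ=7.59, E[X²]=59.961.
E[X] = 0.2·8 + 0.28·5.95 + 0.27·6.82 + 0.25·7.59 = 7.0049.
E[X²] = 0.2·70.6667 + 0.28·36.295 + 0.27·49.104 + 0.25·59.961 = 52.5443.
Var(X) = E[X²] − (E[X])² = 52.5443 − 49.0686 = 3.47564.

3.4756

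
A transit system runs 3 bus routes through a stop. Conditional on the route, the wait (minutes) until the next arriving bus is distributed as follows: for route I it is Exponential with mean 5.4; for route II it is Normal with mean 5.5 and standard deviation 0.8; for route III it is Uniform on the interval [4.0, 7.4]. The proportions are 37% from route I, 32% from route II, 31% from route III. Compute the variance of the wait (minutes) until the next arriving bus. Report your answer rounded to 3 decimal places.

11.308

Per component, I: μ=5.4, E[X²]=58.32; II: μ=5.5, E[X²]=30.89; III: μ=5.7, E[X²]=33.4533.
E[X] = 0.37·5.4 + 0.32·5.5 + 0.31·5.7 = 5.525.
E[X²] = 0.37·58.32 + 0.32·30.89 + 0.31·33.4533 = 41.8337.
Var(X) = E[X²] − (E[X])² = 41.8337 − 30.5256 = 11.3081.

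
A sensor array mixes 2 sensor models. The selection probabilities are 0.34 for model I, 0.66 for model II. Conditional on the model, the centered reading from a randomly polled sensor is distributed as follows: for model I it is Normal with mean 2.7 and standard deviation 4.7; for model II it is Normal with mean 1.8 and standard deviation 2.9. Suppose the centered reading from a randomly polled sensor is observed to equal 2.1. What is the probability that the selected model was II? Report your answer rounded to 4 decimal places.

Likelihoods f(2.1 | ·): I: 0.0841925; II: 0.136832.
Posterior ∝ prior × likelihood. Numerator for II: 0.66·0.136832 = 0.0903092.
Normalizing constant: 0.34·0.0841925 + 0.66·0.136832 = 0.118935.
P(II | observation) = 0.0903092 / 0.118935 = 0.759318.

0.7593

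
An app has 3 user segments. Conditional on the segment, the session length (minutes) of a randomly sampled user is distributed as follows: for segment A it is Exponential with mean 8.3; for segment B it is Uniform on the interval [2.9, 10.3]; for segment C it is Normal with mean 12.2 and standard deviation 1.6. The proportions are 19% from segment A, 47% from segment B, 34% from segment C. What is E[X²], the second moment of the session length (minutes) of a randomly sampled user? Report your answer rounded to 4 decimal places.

For each component E[X²] = Var + (mean)², giving A: 137.78; B: 48.1233; C: 151.4.
Overall E[X²] = 0.19·137.78 + 0.47·48.1233 + 0.34·151.4 = 100.272.

100.2722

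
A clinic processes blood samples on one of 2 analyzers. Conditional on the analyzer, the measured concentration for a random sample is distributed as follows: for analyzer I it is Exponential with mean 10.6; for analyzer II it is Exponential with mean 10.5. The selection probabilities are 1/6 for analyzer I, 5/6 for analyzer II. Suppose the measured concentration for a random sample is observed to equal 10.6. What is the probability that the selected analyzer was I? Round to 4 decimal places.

0.1667

Likelihoods f(10.6 | ·): I: 0.0347056; II: 0.034704.
Posterior ∝ prior × likelihood. Numerator for I: 0.166667·0.0347056 = 0.00578427.
Normalizing constant: 0.166667·0.0347056 + 0.833333·0.034704 = 0.0347043.
P(I | observation) = 0.00578427 / 0.0347043 = 0.166673.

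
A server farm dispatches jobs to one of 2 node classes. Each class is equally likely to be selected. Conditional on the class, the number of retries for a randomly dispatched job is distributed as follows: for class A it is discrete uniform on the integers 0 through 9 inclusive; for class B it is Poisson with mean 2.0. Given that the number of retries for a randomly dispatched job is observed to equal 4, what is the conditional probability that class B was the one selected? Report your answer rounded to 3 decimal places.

Likelihoods P(X=4 | ·): A: 0.1; B: 0.0902235.
Posterior ∝ prior × likelihood. Numerator for B: 0.5·0.0902235 = 0.0451118.
Normalizing constant: 0.5·0.1 + 0.5·0.0902235 = 0.0951118.
P(B | observation) = 0.0451118 / 0.0951118 = 0.474303.

0.474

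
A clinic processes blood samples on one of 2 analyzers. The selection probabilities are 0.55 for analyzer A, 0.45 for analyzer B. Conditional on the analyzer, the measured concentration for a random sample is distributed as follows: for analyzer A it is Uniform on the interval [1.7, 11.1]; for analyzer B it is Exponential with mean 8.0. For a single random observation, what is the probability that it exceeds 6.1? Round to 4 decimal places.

0.5025

Conditional on each analyzer, P(X > 6.1): A: 0.531915; B: 0.466499.
By total probability, P(X > 6.1) = 0.55·0.531915 + 0.45·0.466499 = 0.502478.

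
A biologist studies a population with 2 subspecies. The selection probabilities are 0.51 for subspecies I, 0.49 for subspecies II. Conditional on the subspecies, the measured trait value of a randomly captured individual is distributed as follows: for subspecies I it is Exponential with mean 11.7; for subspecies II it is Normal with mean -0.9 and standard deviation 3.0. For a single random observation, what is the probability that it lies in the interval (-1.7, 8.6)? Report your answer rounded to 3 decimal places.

Conditional on each subspecies, P(-1.7 < X < 8.6): I: 0.520515; II: 0.604366.
By total probability, P(-1.7 < X < 8.6) = 0.51·0.520515 + 0.49·0.604366 = 0.561602.

0.562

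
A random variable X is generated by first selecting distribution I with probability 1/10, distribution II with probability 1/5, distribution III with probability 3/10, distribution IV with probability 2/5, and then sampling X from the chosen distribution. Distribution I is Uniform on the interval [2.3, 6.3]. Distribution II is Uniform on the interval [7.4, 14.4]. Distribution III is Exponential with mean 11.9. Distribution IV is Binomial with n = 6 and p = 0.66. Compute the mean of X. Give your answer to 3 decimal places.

Component means — I: 4.3; II: 10.9; III: 11.9; IV: 3.96.
E[X] = 0.1·4.3 + 0.2·10.9 + 0.3·11.9 + 0.4·3.96 = 7.764.

7.764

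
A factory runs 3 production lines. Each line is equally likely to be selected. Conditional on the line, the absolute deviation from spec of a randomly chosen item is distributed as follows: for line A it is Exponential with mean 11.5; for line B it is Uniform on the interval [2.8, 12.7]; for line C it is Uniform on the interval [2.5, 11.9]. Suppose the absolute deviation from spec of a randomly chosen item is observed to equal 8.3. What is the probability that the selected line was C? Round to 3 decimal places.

0.426

Likelihoods f(8.3 | ·): A: 0.0422527; B: 0.10101; C: 0.106383.
Posterior ∝ prior × likelihood. Numerator for C: 0.333333·0.106383 = 0.035461.
Normalizing constant: 0.333333·0.0422527 + 0.333333·0.10101 + 0.333333·0.106383 = 0.0832153.
P(C | observation) = 0.035461 / 0.0832153 = 0.426136.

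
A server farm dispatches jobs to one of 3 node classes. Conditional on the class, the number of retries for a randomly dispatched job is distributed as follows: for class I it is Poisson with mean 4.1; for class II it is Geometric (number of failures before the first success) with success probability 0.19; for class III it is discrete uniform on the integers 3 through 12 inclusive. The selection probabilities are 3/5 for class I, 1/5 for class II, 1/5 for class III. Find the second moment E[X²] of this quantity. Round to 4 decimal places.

For each component E[X²] = Var + (mean)², giving I: 20.91; II: 40.6122; III: 64.5.
Overall E[X²] = 0.6·20.91 + 0.2·40.6122 + 0.2·64.5 = 33.5684.

33.5684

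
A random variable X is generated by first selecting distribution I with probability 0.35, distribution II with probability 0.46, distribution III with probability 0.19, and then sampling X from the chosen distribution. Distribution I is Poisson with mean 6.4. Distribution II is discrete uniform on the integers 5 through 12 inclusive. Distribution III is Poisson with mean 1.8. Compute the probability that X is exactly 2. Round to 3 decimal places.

0.063

Conditional on each component, P(X = 2): I: 0.0340287; II: 0; III: 0.267784.
By total probability, P(X = 2) = 0.35·0.0340287 + 0.46·0 + 0.19·0.267784 = 0.062789.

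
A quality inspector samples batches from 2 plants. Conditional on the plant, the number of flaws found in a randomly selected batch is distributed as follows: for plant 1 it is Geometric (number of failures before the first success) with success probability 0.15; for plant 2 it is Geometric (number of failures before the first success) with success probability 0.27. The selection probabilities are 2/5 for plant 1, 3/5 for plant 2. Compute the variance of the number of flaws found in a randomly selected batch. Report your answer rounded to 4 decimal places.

23.2263

Per component, 1: μ=5.66667, E[X²]=69.8889; 2: μ=2.7037, E[X²]=17.3237.
E[X] = 0.4·5.66667 + 0.6·2.7037 = 3.88889.
E[X²] = 0.4·69.8889 + 0.6·17.3237 = 38.3498.
Var(X) = E[X²] − (E[X])² = 38.3498 − 15.1235 = 23.2263.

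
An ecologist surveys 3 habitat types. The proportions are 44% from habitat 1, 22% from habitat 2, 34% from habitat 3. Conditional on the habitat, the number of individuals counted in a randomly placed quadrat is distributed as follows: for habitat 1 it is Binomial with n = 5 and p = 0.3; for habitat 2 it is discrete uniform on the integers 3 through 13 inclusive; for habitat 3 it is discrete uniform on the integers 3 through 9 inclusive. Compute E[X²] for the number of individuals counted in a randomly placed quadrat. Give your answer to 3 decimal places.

31.332

For each component E[X²] = Var + (mean)², giving 1: 3.3; 2: 74; 3: 40.
Overall E[X²] = 0.44·3.3 + 0.22·74 + 0.34·40 = 31.332.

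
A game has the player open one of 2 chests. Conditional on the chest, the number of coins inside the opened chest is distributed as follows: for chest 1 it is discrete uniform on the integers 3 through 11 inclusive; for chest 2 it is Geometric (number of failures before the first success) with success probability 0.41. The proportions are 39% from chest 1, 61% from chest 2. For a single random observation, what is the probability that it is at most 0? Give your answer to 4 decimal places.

0.2501

Conditional on each chest, P(X ≤ 0): 1: 0; 2: 0.41.
By total probability, P(X ≤ 0) = 0.39·0 + 0.61·0.41 = 0.2501.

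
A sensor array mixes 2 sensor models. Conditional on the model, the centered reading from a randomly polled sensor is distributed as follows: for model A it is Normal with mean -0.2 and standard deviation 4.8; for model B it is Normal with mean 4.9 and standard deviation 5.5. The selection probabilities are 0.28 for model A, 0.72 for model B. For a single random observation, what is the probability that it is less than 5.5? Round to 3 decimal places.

Conditional on each model, P(X < 5.5): A: 0.882485; B: 0.543435.
By total probability, P(X < 5.5) = 0.28·0.882485 + 0.72·0.543435 = 0.638369.

0.638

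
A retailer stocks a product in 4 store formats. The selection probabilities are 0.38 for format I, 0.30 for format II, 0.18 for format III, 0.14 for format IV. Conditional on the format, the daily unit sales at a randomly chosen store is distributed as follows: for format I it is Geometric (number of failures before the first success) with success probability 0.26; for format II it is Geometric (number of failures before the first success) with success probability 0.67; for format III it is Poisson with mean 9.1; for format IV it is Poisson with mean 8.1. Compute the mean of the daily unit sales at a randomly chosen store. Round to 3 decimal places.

4.001

Component means — I: 2.84615; II: 0.492537; III: 9.1; IV: 8.1.
E[X] = 0.38·2.84615 + 0.3·0.492537 + 0.18·9.1 + 0.14·8.1 = 4.0013.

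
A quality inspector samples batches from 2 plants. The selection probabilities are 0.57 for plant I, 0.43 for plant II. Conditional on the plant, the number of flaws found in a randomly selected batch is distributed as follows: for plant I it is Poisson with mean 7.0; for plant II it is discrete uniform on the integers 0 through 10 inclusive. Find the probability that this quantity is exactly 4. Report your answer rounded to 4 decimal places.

Conditional on each plant, P(X = 4): I: 0.0912262; II: 0.0909091.
By total probability, P(X = 4) = 0.57·0.0912262 + 0.43·0.0909091 = 0.0910898.

0.0911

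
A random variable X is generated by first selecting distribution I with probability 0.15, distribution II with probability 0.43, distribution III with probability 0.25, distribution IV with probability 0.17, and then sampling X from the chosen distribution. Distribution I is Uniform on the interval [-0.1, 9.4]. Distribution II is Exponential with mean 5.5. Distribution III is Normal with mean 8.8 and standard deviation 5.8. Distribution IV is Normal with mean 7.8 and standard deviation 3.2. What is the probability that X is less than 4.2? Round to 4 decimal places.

Conditional on each component, P(X < 4.2): I: 0.452632; II: 0.534031; III: 0.213859; IV: 0.130295.
By total probability, P(X < 4.2) = 0.15·0.452632 + 0.43·0.534031 + 0.25·0.213859 + 0.17·0.130295 = 0.373143.

0.3731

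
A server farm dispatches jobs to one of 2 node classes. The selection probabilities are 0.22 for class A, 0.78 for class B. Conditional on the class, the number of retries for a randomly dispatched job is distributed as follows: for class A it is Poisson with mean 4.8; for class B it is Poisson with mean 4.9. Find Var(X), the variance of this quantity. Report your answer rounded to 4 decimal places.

Per component, A: μ=4.8, E[X²]=27.84; B: μ=4.9, E[X²]=28.91.
E[X] = 0.22·4.8 + 0.78·4.9 = 4.878.
E[X²] = 0.22·27.84 + 0.78·28.91 = 28.6746.
Var(X) = E[X²] − (E[X])² = 28.6746 − 23.7949 = 4.87972.

4.8797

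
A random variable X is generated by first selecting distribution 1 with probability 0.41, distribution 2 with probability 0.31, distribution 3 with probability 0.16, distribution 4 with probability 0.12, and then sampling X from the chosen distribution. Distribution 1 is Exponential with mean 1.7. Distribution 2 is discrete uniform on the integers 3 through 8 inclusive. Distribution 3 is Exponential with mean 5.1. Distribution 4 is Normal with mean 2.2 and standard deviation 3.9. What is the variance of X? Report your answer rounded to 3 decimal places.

Per component, 1: μ=1.7, E[X²]=5.78; 2: μ=5.5, E[X²]=33.1667; 3: μ=5.1, E[X²]=52.02; 4: μ=2.2, E[X²]=20.05.
E[X] = 0.41·1.7 + 0.31·5.5 + 0.16·5.1 + 0.12·2.2 = 3.482.
E[X²] = 0.41·5.78 + 0.31·33.1667 + 0.16·52.02 + 0.12·20.05 = 23.3807.
Var(X) = E[X²] − (E[X])² = 23.3807 − 12.1243 = 11.2563.

11.256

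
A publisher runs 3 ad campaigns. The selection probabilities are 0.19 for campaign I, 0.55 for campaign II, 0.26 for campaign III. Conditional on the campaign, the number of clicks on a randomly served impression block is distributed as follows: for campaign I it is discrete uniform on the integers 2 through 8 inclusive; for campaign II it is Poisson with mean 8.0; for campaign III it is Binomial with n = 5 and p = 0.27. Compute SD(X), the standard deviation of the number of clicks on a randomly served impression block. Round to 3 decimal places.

3.652

Per component, I: μ=5, E[X²]=29; II: μ=8, E[X²]=72; III: μ=1.35, E[X²]=2.808.
E[X] = 0.19·5 + 0.55·8 + 0.26·1.35 = 5.701.
E[X²] = 0.19·29 + 0.55·72 + 0.26·2.808 = 45.8401.
Var(X) = E[X²] − (E[X])² = 45.8401 − 32.5014 = 13.3387.
SD(X) = √13.3387 = 3.65222.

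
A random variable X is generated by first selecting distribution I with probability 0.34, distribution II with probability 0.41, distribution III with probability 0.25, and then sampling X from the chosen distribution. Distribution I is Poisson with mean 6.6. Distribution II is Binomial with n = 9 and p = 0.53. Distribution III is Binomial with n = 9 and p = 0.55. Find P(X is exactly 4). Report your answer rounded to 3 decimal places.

Conditional on each component, P(X = 4): I: 0.107553; II: 0.228015; III: 0.212757.
By total probability, P(X = 4) = 0.34·0.107553 + 0.41·0.228015 + 0.25·0.212757 = 0.183243.

0.183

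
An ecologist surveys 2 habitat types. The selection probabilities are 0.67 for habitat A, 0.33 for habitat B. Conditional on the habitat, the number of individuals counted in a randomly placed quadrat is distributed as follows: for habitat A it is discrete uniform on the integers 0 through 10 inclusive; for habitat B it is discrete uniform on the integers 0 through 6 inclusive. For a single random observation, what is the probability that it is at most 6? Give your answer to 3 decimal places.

Conditional on each habitat, P(X ≤ 6): A: 0.636364; B: 1.
By total probability, P(X ≤ 6) = 0.67·0.636364 + 0.33·1 = 0.756364.

0.756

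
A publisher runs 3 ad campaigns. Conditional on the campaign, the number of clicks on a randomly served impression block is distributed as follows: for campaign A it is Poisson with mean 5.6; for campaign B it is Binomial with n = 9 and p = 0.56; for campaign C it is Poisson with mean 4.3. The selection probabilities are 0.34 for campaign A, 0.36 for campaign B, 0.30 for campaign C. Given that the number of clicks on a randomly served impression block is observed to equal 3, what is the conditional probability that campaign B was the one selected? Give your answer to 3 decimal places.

Likelihoods P(X=3 | ·): A: 0.108234; B: 0.107043; C: 0.179799.
Posterior ∝ prior × likelihood. Numerator for B: 0.36·0.107043 = 0.0385356.
Normalizing constant: 0.34·0.108234 + 0.36·0.107043 + 0.3·0.179799 = 0.129275.
P(B | observation) = 0.0385356 / 0.129275 = 0.29809.

0.298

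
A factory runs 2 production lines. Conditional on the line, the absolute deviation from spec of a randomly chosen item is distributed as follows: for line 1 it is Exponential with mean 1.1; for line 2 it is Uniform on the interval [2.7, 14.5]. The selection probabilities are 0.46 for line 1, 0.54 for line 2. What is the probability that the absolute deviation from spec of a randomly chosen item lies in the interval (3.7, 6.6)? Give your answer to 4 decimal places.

Conditional on each line, P(3.7 < X < 6.6): 1: 0.0321304; 2: 0.245763.
By total probability, P(3.7 < X < 6.6) = 0.46·0.0321304 + 0.54·0.245763 = 0.147492.

0.1475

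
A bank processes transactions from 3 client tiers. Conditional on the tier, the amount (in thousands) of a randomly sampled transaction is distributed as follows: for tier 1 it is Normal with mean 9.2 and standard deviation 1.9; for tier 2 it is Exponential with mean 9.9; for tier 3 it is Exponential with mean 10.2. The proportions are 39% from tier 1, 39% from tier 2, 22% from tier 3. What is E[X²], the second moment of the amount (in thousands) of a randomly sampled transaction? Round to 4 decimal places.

For each component E[X²] = Var + (mean)², giving 1: 88.25; 2: 196.02; 3: 208.08.
Overall E[X²] = 0.39·88.25 + 0.39·196.02 + 0.22·208.08 = 156.643.

156.6429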